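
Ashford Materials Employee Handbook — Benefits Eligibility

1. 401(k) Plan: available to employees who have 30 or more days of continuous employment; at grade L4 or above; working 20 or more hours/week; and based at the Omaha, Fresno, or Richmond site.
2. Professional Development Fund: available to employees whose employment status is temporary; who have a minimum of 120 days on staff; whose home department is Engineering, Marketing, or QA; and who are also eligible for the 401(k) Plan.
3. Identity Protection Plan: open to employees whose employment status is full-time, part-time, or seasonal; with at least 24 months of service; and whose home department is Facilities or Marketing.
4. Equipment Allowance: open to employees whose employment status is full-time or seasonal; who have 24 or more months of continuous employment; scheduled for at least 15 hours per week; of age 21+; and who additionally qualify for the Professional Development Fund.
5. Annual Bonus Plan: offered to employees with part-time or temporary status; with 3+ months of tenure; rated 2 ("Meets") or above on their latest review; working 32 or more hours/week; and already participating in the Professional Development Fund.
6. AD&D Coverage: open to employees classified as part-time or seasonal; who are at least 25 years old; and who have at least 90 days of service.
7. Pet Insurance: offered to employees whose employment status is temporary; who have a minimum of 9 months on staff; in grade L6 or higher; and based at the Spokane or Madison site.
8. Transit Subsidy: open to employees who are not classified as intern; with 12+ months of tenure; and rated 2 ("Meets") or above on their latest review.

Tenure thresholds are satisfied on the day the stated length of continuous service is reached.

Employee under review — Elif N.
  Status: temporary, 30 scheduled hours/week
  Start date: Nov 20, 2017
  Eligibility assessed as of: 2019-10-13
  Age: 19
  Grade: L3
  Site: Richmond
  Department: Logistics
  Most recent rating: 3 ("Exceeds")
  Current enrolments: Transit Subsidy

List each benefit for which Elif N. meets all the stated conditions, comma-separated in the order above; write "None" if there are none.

Transit Subsidy

Service from Nov 20, 2017 to 2019-10-13: 692 days.
401(k) Plan — service 692 days ≥ 30 days ✓; grade L3 < L4 ✗ → not eligible.
Professional Development Fund — status temporary ✓; service 692 days ≥ 120 days ✓; dept Logistics ✗ → not eligible.
Identity Protection Plan — status temporary ✗ (requires full-time, part-time, or seasonal) → not eligible.
Equipment Allowance — status temporary ✗ (requires full-time or seasonal) → not eligible.
Annual Bonus Plan — status temporary ✓; service 692 days ≥ 3 months (≈90 days) ✓; rating 3 ≥ 2 ✓; 30 hrs/wk < 32 ✗ → not eligible.
AD&D Coverage — status temporary ✗ (requires part-time or seasonal) → not eligible.
Pet Insurance — status temporary ✓; service 692 days ≥ 9 months (≈270 days) ✓; grade L3 < L6 ✗ → not eligible.
Transit Subsidy — status temporary ✓ (not excluded); service 692 days ≥ 12 months (≈360 days) ✓; rating 3 ≥ 2 ✓ → eligible.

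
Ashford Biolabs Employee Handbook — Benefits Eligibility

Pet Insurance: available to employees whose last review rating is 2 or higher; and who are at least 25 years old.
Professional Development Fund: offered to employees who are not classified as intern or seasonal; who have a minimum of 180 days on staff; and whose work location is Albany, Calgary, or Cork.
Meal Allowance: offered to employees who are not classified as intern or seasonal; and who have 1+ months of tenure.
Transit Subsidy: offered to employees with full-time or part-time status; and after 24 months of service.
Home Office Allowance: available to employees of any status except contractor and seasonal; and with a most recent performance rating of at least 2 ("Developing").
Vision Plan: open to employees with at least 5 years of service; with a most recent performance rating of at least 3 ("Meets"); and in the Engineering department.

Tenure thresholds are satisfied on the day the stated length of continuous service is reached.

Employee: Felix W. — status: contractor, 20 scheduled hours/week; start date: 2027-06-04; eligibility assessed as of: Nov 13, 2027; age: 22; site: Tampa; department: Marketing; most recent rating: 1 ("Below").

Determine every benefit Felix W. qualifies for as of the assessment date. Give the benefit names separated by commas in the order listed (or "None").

Service from 2027-06-04 to Nov 13, 2027: 162 days.
Pet Insurance — rating 1 < 2 ✗ → not eligible.
Professional Development Fund — status contractor ✓ (not excluded); service 162 days < 180 days ✗ → not eligible.
Meal Allowance — status contractor ✓ (not excluded); service 162 days ≥ 1 month (≈30 days) ✓ → eligible.
Transit Subsidy — status contractor ✗ (requires full-time or part-time) → not eligible.
Home Office Allowance — status contractor ✗ (excluded) → not eligible.
Vision Plan — service 162 days < 5 years (≈1825 days) ✗ → not eligible.

Meal Allowance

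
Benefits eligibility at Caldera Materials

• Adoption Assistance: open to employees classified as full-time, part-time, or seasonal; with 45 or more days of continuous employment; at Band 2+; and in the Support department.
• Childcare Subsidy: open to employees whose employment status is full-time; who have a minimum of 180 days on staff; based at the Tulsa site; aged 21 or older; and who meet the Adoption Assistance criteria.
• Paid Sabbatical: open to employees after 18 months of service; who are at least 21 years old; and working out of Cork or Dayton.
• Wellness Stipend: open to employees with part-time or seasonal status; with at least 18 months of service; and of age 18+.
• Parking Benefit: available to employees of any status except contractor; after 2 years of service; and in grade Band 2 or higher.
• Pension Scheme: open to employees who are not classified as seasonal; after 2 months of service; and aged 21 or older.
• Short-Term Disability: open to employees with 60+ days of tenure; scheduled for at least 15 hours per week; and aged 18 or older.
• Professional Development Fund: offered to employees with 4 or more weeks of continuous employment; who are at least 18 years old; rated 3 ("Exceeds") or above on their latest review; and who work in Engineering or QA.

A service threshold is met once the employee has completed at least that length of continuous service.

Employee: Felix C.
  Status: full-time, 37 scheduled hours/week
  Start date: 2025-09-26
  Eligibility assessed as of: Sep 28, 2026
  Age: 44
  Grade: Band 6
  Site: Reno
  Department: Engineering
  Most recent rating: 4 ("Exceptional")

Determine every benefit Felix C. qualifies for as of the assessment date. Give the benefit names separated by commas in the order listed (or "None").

Pension Scheme, Short-Term Disability, Professional Development Fund

Service from 2025-09-26 to Sep 28, 2026: 367 days.
Adoption Assistance — status full-time ✓; service 367 days ≥ 45 days ✓; grade Band 6 ≥ Band 2 ✓; dept Engineering ✗ → not eligible.
Childcare Subsidy — status full-time ✓; service 367 days ≥ 180 days ✓; site Reno ✗ (not Tulsa) → not eligible.
Paid Sabbatical — service 367 days < 18 months (≈540 days) ✗ → not eligible.
Wellness Stipend — status full-time ✗ (requires part-time or seasonal) → not eligible.
Parking Benefit — status full-time ✓ (not excluded); service 367 days < 2 years (≈730 days) ✗ → not eligible.
Pension Scheme — status full-time ✓ (not excluded); service 367 days ≥ 2 months (≈60 days) ✓; age 44 ≥ 21 ✓ → eligible.
Short-Term Disability — service 367 days ≥ 60 days ✓; 37 hrs/wk ≥ 15 ✓; age 44 ≥ 18 ✓ → eligible.
Professional Development Fund — service 367 days ≥ 4 weeks (≈28 days) ✓; age 44 ≥ 18 ✓; rating 4 ≥ 3 ✓; dept Engineering ✓ → eligible.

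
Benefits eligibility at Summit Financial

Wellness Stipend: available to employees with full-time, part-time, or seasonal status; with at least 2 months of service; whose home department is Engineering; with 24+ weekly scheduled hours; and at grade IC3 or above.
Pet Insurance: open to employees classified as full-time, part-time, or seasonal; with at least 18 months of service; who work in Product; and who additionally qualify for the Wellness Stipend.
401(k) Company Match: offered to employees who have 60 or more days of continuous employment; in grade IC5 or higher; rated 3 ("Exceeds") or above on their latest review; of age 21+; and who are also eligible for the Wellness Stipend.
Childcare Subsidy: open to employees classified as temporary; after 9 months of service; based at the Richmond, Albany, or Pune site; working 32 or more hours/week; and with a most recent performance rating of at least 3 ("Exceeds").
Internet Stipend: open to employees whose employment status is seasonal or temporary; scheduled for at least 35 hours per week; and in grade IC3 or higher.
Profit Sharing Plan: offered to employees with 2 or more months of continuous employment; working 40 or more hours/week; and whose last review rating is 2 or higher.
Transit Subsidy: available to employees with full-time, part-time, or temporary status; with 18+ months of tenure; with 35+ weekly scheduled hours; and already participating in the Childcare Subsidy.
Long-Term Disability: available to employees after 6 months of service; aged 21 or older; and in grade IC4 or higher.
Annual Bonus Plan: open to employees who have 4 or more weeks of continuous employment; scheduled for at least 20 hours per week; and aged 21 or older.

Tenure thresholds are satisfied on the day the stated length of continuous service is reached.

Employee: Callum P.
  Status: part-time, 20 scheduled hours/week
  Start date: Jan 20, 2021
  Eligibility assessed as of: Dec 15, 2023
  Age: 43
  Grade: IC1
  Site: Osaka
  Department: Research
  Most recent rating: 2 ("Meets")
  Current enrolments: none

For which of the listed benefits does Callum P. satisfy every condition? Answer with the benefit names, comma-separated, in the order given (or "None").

Annual Bonus Plan

Service from Jan 20, 2021 to Dec 15, 2023: 1059 days.
Wellness Stipend — status part-time ✓; service 1059 days ≥ 2 months (≈60 days) ✓; dept Research ✗ → not eligible.
Pet Insurance — status part-time ✓; service 1059 days ≥ 18 months (≈540 days) ✓; dept Research ✗ → not eligible.
401(k) Company Match — service 1059 days ≥ 60 days ✓; grade IC1 < IC5 ✗ → not eligible.
Childcare Subsidy — status part-time ✗ (requires temporary) → not eligible.
Internet Stipend — status part-time ✗ (requires seasonal or temporary) → not eligible.
Profit Sharing Plan — service 1059 days ≥ 2 months (≈60 days) ✓; 20 hrs/wk < 40 ✗ → not eligible.
Transit Subsidy — status part-time ✓; service 1059 days ≥ 18 months (≈540 days) ✓; 20 hrs/wk < 35 ✗ → not eligible.
Long-Term Disability — service 1059 days ≥ 6 months (≈180 days) ✓; age 43 ≥ 21 ✓; grade IC1 < IC4 ✗ → not eligible.
Annual Bonus Plan — service 1059 days ≥ 4 weeks (≈28 days) ✓; 20 hrs/wk ≥ 20 ✓; age 43 ≥ 21 ✓ → eligible.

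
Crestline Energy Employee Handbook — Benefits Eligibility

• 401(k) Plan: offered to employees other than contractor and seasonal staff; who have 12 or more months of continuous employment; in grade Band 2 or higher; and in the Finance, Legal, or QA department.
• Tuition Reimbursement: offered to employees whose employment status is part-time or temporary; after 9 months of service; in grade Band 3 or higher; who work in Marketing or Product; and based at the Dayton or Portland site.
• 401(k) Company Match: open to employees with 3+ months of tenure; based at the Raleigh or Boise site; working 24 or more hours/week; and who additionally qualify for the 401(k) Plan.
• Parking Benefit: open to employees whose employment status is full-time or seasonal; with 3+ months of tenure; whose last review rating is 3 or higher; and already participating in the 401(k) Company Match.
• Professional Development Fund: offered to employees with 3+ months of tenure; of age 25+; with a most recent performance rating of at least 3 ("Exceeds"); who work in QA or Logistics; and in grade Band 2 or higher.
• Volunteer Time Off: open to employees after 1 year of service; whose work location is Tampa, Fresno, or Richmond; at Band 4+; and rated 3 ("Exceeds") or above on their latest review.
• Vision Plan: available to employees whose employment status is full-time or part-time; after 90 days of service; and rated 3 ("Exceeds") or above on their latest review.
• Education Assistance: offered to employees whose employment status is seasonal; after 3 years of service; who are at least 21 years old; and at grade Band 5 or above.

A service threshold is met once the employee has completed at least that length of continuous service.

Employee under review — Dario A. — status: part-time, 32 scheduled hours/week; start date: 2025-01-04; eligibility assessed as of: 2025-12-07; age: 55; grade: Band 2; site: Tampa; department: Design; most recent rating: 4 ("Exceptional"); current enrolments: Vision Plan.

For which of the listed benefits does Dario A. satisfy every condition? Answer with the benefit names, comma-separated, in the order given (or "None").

Service from 2025-01-04 to 2025-12-07: 337 days.
401(k) Plan — status part-time ✓ (not excluded); service 337 days < 12 months (≈360 days) ✗ → not eligible.
Tuition Reimbursement — status part-time ✓; service 337 days ≥ 9 months (≈270 days) ✓; grade Band 2 < Band 3 ✗ → not eligible.
401(k) Company Match — service 337 days ≥ 3 months (≈90 days) ✓; site Tampa ✗ (not Raleigh or Boise) → not eligible.
Parking Benefit — status part-time ✗ (requires full-time or seasonal) → not eligible.
Professional Development Fund — service 337 days ≥ 3 months (≈90 days) ✓; age 55 ≥ 25 ✓; rating 4 ≥ 3 ✓; dept Design ✗ → not eligible.
Volunteer Time Off — service 337 days < 1 year (≈365 days) ✗ → not eligible.
Vision Plan — status part-time ✓; service 337 days ≥ 90 days ✓; rating 4 ≥ 3 ✓ → eligible.
Education Assistance — status part-time ✗ (requires seasonal) → not eligible.

Vision Plan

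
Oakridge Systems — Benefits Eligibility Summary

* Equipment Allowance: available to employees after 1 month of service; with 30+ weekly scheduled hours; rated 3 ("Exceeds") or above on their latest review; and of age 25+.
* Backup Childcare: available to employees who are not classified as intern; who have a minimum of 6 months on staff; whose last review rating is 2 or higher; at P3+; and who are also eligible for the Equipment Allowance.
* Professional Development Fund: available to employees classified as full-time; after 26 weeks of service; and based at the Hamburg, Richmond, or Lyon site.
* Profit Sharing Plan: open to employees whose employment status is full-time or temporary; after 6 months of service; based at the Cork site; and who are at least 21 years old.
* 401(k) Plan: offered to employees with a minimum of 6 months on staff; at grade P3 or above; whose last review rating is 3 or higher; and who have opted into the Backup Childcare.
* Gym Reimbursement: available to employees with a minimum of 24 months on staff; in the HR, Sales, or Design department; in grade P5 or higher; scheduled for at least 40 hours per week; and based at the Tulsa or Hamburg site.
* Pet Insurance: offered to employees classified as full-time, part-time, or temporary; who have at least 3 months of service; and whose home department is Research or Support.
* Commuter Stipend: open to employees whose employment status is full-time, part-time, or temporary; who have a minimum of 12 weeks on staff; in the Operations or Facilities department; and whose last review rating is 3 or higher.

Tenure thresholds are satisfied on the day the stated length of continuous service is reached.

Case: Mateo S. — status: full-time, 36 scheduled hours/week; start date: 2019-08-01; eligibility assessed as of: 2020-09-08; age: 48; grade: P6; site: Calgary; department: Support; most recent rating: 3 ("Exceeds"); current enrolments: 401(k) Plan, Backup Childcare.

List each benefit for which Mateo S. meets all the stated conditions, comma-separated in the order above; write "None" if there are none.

Equipment Allowance, Backup Childcare, 401(k) Plan, Pet Insurance

Service from 2019-08-01 to 2020-09-08: 404 days.
Equipment Allowance — service 404 days ≥ 1 month (≈30 days) ✓; 36 hrs/wk ≥ 30 ✓; rating 3 ≥ 3 ✓; age 48 ≥ 25 ✓ → eligible.
Backup Childcare — status full-time ✓ (not excluded); service 404 days ≥ 6 months (≈180 days) ✓; rating 3 ≥ 2 ✓; grade P6 ≥ P3 ✓; eligible for Equipment Allowance ✓ → eligible.
Professional Development Fund — status full-time ✓; service 404 days ≥ 26 weeks (≈182 days) ✓; site Calgary ✗ (not Hamburg, Richmond, or Lyon) → not eligible.
Profit Sharing Plan — status full-time ✓; service 404 days ≥ 6 months (≈180 days) ✓; site Calgary ✗ (not Cork) → not eligible.
401(k) Plan — service 404 days ≥ 6 months (≈180 days) ✓; grade P6 ≥ P3 ✓; rating 3 ≥ 3 ✓; enrolled in Backup Childcare ✓ → eligible.
Gym Reimbursement — service 404 days < 24 months (≈720 days) ✗ → not eligible.
Pet Insurance — status full-time ✓; service 404 days ≥ 3 months (≈90 days) ✓; dept Support ✓ → eligible.
Commuter Stipend — status full-time ✓; service 404 days ≥ 12 weeks (≈84 days) ✓; dept Support ✗ → not eligible.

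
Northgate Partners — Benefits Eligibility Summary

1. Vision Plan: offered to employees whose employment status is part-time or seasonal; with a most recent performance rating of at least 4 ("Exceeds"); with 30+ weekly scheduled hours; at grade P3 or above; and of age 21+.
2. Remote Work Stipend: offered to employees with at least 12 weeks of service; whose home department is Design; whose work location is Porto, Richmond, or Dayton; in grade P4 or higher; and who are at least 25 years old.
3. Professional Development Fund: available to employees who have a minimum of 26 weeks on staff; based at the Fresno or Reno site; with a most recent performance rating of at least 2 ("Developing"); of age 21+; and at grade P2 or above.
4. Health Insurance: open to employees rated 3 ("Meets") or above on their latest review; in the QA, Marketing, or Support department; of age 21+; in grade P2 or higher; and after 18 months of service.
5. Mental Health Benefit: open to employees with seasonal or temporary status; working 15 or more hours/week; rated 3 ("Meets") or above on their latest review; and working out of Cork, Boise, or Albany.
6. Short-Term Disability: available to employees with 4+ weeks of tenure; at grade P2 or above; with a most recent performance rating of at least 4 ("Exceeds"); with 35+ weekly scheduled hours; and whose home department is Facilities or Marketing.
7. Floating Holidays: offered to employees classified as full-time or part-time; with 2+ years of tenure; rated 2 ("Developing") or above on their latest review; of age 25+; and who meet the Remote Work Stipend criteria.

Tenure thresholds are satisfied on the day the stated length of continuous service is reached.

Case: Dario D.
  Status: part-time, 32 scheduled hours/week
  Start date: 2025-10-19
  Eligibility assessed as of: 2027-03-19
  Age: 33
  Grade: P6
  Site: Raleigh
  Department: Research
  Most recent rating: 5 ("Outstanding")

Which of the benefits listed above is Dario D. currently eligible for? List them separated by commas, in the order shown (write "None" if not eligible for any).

Service from 2025-10-19 to 2027-03-19: 516 days.
Vision Plan — status part-time ✓; rating 5 ≥ 4 ✓; 32 hrs/wk ≥ 30 ✓; grade P6 ≥ P3 ✓; age 33 ≥ 21 ✓ → eligible.
Remote Work Stipend — service 516 days ≥ 12 weeks (≈84 days) ✓; dept Research ✗ → not eligible.
Professional Development Fund — service 516 days ≥ 26 weeks (≈182 days) ✓; site Raleigh ✗ (not Fresno or Reno) → not eligible.
Health Insurance — rating 5 ≥ 3 ✓; dept Research ✗ → not eligible.
Mental Health Benefit — status part-time ✗ (requires seasonal or temporary) → not eligible.
Short-Term Disability — service 516 days ≥ 4 weeks (≈28 days) ✓; grade P6 ≥ P2 ✓; rating 5 ≥ 4 ✓; 32 hrs/wk < 35 ✗ → not eligible.
Floating Holidays — status part-time ✓; service 516 days < 2 years (≈730 days) ✗ → not eligible.

Vision Plan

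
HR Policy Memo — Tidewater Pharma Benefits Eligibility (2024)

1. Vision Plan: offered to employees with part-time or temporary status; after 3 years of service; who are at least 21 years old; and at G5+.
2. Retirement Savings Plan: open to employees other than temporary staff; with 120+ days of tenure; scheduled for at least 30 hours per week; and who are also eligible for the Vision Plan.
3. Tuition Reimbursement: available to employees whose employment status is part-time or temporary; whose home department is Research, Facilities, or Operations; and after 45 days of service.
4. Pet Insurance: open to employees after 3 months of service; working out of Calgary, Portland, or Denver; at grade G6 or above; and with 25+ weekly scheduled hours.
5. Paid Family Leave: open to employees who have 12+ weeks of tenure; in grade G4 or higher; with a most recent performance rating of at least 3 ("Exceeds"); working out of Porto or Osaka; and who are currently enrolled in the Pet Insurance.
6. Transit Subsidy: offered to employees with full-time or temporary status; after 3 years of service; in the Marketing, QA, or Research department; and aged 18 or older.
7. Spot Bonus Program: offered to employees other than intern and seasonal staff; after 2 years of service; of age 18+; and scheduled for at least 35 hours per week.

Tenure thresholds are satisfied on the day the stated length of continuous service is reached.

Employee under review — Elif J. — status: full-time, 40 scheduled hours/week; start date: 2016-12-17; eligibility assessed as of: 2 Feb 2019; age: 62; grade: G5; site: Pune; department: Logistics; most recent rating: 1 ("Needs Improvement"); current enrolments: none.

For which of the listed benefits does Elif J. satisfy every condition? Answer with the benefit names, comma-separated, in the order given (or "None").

Service from 2016-12-17 to 2 Feb 2019: 777 days.
Vision Plan — status full-time ✗ (requires part-time or temporary) → not eligible.
Retirement Savings Plan — status full-time ✓ (not excluded); service 777 days ≥ 120 days ✓; 40 hrs/wk ≥ 30 ✓; not eligible for Vision Plan ✗ → not eligible.
Tuition Reimbursement — status full-time ✗ (requires part-time or temporary) → not eligible.
Pet Insurance — service 777 days ≥ 3 months (≈90 days) ✓; site Pune ✗ (not Calgary, Portland, or Denver) → not eligible.
Paid Family Leave — service 777 days ≥ 12 weeks (≈84 days) ✓; grade G5 ≥ G4 ✓; rating 1 < 3 ✗ → not eligible.
Transit Subsidy — status full-time ✓; service 777 days < 3 years (≈1095 days) ✗ → not eligible.
Spot Bonus Program — status full-time ✓ (not excluded); service 777 days ≥ 2 years (≈730 days) ✓; age 62 ≥ 18 ✓; 40 hrs/wk ≥ 35 ✓ → eligible.

Spot Bonus Program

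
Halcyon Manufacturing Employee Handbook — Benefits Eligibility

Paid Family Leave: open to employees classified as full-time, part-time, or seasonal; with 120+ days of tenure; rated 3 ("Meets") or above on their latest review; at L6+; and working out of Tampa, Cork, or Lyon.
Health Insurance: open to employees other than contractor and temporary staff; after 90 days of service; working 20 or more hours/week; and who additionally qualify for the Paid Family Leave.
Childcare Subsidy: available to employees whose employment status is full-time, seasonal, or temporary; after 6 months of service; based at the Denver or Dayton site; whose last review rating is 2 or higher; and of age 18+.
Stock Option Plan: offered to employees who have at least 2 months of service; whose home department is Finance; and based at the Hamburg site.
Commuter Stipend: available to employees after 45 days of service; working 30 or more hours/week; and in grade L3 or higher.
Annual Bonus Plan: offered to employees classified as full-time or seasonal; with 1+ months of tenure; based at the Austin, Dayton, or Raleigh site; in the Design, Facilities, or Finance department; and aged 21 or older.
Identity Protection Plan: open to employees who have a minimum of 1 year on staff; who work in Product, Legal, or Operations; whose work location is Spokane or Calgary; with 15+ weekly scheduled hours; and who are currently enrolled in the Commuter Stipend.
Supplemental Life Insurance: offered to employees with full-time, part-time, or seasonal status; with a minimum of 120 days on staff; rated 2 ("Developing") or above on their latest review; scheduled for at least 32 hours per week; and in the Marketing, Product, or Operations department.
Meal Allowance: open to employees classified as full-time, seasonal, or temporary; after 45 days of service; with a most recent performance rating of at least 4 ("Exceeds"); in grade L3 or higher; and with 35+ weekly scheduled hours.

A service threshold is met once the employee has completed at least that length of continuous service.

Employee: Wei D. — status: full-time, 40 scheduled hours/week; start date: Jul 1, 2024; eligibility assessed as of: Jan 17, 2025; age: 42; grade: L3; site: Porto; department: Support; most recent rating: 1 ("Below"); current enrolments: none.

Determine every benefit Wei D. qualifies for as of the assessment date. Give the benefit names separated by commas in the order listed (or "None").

Commuter Stipend

Service from Jul 1, 2024 to Jan 17, 2025: 200 days.
Paid Family Leave — status full-time ✓; service 200 days ≥ 120 days ✓; rating 1 < 3 ✗ → not eligible.
Health Insurance — status full-time ✓ (not excluded); service 200 days ≥ 90 days ✓; 40 hrs/wk ≥ 20 ✓; not eligible for Paid Family Leave ✗ → not eligible.
Childcare Subsidy — status full-time ✓; service 200 days ≥ 6 months (≈180 days) ✓; site Porto ✗ (not Denver or Dayton) → not eligible.
Stock Option Plan — service 200 days ≥ 2 months (≈60 days) ✓; dept Support ✗ → not eligible.
Commuter Stipend — service 200 days ≥ 45 days ✓; 40 hrs/wk ≥ 30 ✓; grade L3 ≥ L3 ✓ → eligible.
Annual Bonus Plan — status full-time ✓; service 200 days ≥ 1 month (≈30 days) ✓; site Porto ✗ (not Austin, Dayton, or Raleigh) → not eligible.
Identity Protection Plan — service 200 days < 1 year (≈365 days) ✗ → not eligible.
Supplemental Life Insurance — status full-time ✓; service 200 days ≥ 120 days ✓; rating 1 < 2 ✗ → not eligible.
Meal Allowance — status full-time ✓; service 200 days ≥ 45 days ✓; rating 1 < 4 ✗ → not eligible.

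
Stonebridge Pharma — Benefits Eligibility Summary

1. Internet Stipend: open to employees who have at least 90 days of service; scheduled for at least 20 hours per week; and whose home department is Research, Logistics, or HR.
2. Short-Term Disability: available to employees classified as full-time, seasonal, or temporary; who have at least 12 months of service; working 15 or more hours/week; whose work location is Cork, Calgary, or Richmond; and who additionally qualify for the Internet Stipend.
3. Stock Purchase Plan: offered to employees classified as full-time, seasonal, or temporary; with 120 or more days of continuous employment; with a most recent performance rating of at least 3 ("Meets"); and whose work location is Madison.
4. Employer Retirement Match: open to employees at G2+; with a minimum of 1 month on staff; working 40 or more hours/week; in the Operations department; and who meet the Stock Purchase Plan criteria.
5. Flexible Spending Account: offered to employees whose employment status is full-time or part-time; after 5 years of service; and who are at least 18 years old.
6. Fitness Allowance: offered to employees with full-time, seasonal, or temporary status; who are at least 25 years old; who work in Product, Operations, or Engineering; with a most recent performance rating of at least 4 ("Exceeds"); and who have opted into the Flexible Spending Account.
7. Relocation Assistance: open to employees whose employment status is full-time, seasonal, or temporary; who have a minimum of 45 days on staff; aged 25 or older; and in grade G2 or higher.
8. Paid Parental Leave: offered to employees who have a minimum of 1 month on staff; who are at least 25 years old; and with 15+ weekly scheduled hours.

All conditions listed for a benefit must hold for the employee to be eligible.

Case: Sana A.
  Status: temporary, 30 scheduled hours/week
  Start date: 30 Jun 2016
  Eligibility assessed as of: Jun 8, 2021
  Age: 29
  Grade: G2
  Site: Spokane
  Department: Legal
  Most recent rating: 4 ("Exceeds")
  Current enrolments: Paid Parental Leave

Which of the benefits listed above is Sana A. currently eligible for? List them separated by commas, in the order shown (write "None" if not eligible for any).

Relocation Assistance, Paid Parental Leave

Service from 30 Jun 2016 to Jun 8, 2021: 1804 days.
Internet Stipend — service 1804 days ≥ 90 days ✓; 30 hrs/wk ≥ 20 ✓; dept Legal ✗ → not eligible.
Short-Term Disability — status temporary ✓; service 1804 days ≥ 12 months (≈360 days) ✓; 30 hrs/wk ≥ 15 ✓; site Spokane ✗ (not Cork, Calgary, or Richmond) → not eligible.
Stock Purchase Plan — status temporary ✓; service 1804 days ≥ 120 days ✓; rating 4 ≥ 3 ✓; site Spokane ✗ (not Madison) → not eligible.
Employer Retirement Match — grade G2 ≥ G2 ✓; service 1804 days ≥ 1 month (≈30 days) ✓; 30 hrs/wk < 40 ✗ → not eligible.
Flexible Spending Account — status temporary ✗ (requires full-time or part-time) → not eligible.
Fitness Allowance — status temporary ✓; age 29 ≥ 25 ✓; dept Legal ✗ → not eligible.
Relocation Assistance — status temporary ✓; service 1804 days ≥ 45 days ✓; age 29 ≥ 25 ✓; grade G2 ≥ G2 ✓ → eligible.
Paid Parental Leave — service 1804 days ≥ 1 month (≈30 days) ✓; age 29 ≥ 25 ✓; 30 hrs/wk ≥ 15 ✓ → eligible.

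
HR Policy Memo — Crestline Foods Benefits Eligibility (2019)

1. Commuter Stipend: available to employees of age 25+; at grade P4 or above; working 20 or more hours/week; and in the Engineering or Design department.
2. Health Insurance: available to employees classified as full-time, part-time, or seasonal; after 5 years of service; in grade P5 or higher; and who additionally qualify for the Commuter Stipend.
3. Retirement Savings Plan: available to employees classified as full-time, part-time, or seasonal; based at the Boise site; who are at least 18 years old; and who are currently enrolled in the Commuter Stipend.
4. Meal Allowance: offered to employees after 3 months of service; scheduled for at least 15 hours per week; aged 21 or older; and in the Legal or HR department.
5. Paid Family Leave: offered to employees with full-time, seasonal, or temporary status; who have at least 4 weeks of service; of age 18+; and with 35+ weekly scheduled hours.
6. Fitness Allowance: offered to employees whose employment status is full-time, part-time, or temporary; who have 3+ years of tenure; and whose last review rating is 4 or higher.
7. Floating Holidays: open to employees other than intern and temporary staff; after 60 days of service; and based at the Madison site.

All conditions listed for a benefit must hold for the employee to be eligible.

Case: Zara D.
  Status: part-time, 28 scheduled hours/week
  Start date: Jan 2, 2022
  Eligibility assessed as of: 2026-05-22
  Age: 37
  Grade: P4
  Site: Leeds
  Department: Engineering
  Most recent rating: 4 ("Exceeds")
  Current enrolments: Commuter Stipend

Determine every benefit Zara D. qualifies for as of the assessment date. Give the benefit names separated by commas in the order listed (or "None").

Service from Jan 2, 2022 to 2026-05-22: 1601 days.
Commuter Stipend — age 37 ≥ 25 ✓; grade P4 ≥ P4 ✓; 28 hrs/wk ≥ 20 ✓; dept Engineering ✓ → eligible.
Health Insurance — status part-time ✓; service 1601 days < 5 years (≈1825 days) ✗ → not eligible.
Retirement Savings Plan — status part-time ✓; site Leeds ✗ (not Boise) → not eligible.
Meal Allowance — service 1601 days ≥ 3 months (≈90 days) ✓; 28 hrs/wk ≥ 15 ✓; age 37 ≥ 21 ✓; dept Engineering ✗ → not eligible.
Paid Family Leave — status part-time ✗ (requires full-time, seasonal, or temporary) → not eligible.
Fitness Allowance — status part-time ✓; service 1601 days ≥ 3 years (≈1095 days) ✓; rating 4 ≥ 4 ✓ → eligible.
Floating Holidays — status part-time ✓ (not excluded); service 1601 days ≥ 60 days ✓; site Leeds ✗ (not Madison) → not eligible.

Commuter Stipend, Fitness Allowance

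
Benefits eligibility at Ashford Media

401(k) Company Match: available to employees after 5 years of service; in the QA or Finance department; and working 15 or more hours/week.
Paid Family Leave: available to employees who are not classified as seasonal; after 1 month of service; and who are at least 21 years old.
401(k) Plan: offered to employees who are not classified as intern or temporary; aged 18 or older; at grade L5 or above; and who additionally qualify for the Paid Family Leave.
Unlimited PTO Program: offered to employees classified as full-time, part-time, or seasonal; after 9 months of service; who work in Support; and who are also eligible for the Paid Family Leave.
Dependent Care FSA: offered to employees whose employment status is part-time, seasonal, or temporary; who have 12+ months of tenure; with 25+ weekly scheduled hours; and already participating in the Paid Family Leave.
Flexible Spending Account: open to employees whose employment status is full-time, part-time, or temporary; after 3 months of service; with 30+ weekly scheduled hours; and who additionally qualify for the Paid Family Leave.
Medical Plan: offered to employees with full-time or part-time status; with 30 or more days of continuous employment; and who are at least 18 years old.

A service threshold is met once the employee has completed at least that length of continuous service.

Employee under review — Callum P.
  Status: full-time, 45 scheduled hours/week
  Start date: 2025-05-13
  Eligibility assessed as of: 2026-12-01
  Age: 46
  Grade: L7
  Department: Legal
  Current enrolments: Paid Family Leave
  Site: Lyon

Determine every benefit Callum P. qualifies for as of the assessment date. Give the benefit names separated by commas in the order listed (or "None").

Paid Family Leave, 401(k) Plan, Flexible Spending Account, Medical Plan

Service from 2025-05-13 to 2026-12-01: 567 days.
401(k) Company Match — service 567 days < 5 years (≈1825 days) ✗ → not eligible.
Paid Family Leave — status full-time ✓ (not excluded); service 567 days ≥ 1 month (≈30 days) ✓; age 46 ≥ 21 ✓ → eligible.
401(k) Plan — status full-time ✓ (not excluded); age 46 ≥ 18 ✓; grade L7 ≥ L5 ✓; eligible for Paid Family Leave ✓ → eligible.
Unlimited PTO Program — status full-time ✓; service 567 days ≥ 9 months (≈270 days) ✓; dept Legal ✗ → not eligible.
Dependent Care FSA — status full-time ✗ (requires part-time, seasonal, or temporary) → not eligible.
Flexible Spending Account — status full-time ✓; service 567 days ≥ 3 months (≈90 days) ✓; 45 hrs/wk ≥ 30 ✓; eligible for Paid Family Leave ✓ → eligible.
Medical Plan — status full-time ✓; service 567 days ≥ 30 days ✓; age 46 ≥ 18 ✓ → eligible.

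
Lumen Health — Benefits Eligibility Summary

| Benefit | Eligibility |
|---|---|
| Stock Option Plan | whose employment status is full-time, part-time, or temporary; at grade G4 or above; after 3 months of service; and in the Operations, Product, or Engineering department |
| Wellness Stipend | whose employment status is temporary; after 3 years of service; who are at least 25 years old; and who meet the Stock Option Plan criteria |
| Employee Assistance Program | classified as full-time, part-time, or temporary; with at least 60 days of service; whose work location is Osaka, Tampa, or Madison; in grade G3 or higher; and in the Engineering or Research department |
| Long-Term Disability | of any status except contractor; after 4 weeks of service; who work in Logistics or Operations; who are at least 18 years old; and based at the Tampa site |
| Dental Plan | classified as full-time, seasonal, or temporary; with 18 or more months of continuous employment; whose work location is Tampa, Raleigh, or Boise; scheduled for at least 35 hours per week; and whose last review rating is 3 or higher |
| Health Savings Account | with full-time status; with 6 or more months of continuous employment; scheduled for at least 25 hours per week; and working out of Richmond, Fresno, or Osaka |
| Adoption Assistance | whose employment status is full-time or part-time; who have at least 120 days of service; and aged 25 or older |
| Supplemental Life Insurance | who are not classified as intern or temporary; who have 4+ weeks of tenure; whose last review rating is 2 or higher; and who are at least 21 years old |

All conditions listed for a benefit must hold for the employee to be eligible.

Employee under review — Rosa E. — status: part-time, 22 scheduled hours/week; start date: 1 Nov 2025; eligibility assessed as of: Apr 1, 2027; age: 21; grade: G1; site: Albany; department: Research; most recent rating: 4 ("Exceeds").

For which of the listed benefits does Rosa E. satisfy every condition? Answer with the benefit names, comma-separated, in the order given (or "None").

Service from 1 Nov 2025 to Apr 1, 2027: 516 days.
Stock Option Plan — status part-time ✓; grade G1 < G4 ✗ → not eligible.
Wellness Stipend — status part-time ✗ (requires temporary) → not eligible.
Employee Assistance Program — status part-time ✓; service 516 days ≥ 60 days ✓; site Albany ✗ (not Osaka, Tampa, or Madison) → not eligible.
Long-Term Disability — status part-time ✓ (not excluded); service 516 days ≥ 4 weeks (≈28 days) ✓; dept Research ✗ → not eligible.
Dental Plan — status part-time ✗ (requires full-time, seasonal, or temporary) → not eligible.
Health Savings Account — status part-time ✗ (requires full-time) → not eligible.
Adoption Assistance — status part-time ✓; service 516 days ≥ 120 days ✓; age 21 < 25 ✗ → not eligible.
Supplemental Life Insurance — status part-time ✓ (not excluded); service 516 days ≥ 4 weeks (≈28 days) ✓; rating 4 ≥ 2 ✓; age 21 ≥ 21 ✓ → eligible.

Supplemental Life Insurance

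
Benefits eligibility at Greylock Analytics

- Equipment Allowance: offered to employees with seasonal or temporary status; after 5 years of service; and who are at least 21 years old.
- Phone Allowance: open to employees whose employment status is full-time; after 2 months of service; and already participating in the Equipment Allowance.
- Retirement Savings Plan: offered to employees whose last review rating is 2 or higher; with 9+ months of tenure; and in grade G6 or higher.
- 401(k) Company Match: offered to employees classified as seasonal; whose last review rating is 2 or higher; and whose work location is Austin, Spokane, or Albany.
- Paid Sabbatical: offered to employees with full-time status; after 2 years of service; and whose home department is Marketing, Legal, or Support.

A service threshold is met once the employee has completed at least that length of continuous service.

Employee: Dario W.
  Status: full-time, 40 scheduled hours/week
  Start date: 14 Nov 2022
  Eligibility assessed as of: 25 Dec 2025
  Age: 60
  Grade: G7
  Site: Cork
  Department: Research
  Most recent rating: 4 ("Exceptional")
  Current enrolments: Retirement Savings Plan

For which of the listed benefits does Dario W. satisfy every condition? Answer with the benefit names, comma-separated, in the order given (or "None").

Retirement Savings Plan

Service from 14 Nov 2022 to 25 Dec 2025: 1137 days.
Equipment Allowance — status full-time ✗ (requires seasonal or temporary) → not eligible.
Phone Allowance — status full-time ✓; service 1137 days ≥ 2 months (≈60 days) ✓; not enrolled in Equipment Allowance ✗ → not eligible.
Retirement Savings Plan — rating 4 ≥ 2 ✓; service 1137 days ≥ 9 months (≈270 days) ✓; grade G7 ≥ G6 ✓ → eligible.
401(k) Company Match — status full-time ✗ (requires seasonal) → not eligible.
Paid Sabbatical — status full-time ✓; service 1137 days ≥ 2 years (≈730 days) ✓; dept Research ✗ → not eligible.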